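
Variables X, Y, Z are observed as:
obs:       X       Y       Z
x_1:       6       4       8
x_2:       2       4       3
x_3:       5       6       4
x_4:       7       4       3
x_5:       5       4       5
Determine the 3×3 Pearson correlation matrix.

Step 1 — column means:
  mean(X) = (6 + 2 + 5 + 7 + 5) / 5 = 25/5 = 5
  mean(Y) = (4 + 4 + 6 + 4 + 4) / 5 = 22/5 = 4.4
  mean(Z) = (8 + 3 + 4 + 3 + 5) / 5 = 23/5 = 4.6

Step 2 — sample variances and covariances s[i,j] = (1/(n-1)) · Σ_k (x_{k,i} - mean_i) · (x_{k,j} - mean_j), with n-1 = 4:
  s[X,X] = ((1)·(1) + (-3)·(-3) + (0)·(0) + (2)·(2) + (0)·(0)) / 4 = 14/4 = 3.5
  s[X,Y] = ((1)·(-0.4) + (-3)·(-0.4) + (0)·(1.6) + (2)·(-0.4) + (0)·(-0.4)) / 4 = 0/4 = 0
  s[X,Z] = ((1)·(3.4) + (-3)·(-1.6) + (0)·(-0.6) + (2)·(-1.6) + (0)·(0.4)) / 4 = 5/4 = 1.25
  s[Y,Y] = ((-0.4)·(-0.4) + (-0.4)·(-0.4) + (1.6)·(1.6) + (-0.4)·(-0.4) + (-0.4)·(-0.4)) / 4 = 3.2/4 = 0.8
  s[Y,Z] = ((-0.4)·(3.4) + (-0.4)·(-1.6) + (1.6)·(-0.6) + (-0.4)·(-1.6) + (-0.4)·(0.4)) / 4 = -1.2/4 = -0.3
  s[Z,Z] = ((3.4)·(3.4) + (-1.6)·(-1.6) + (-0.6)·(-0.6) + (-1.6)·(-1.6) + (0.4)·(0.4)) / 4 = 17.2/4 = 4.3
  Sample standard deviations s_i = √(s[i,i]):
  s(X) = √(3.5) = 1.8708
  s(Y) = √(0.8) = 0.8944
  s(Z) = √(4.3) = 2.0736

Step 3 — r_{ij} = s_{ij} / (s_i · s_j):
  r[X,X] = 1 (diagonal).
  r[X,Y] = 0 / (1.8708 · 0.8944) = 0 / 1.6733 = 0
  r[X,Z] = 1.25 / (1.8708 · 2.0736) = 1.25 / 3.8794 = 0.3222
  r[Y,Y] = 1 (diagonal).
  r[Y,Z] = -0.3 / (0.8944 · 2.0736) = -0.3 / 1.8547 = -0.1617
  r[Z,Z] = 1 (diagonal).

R is symmetric with unit diagonal. Assembling:

R = [[1, 0, 0.3222],
 [0, 1, -0.1617],
 [0.3222, -0.1617, 1]]


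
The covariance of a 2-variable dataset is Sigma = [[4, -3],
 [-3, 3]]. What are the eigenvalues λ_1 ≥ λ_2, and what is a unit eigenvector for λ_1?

Step 1 — characteristic polynomial of 2×2 Sigma:
  det(Sigma - λI) = λ² - trace · λ + det = 0.
  trace = 4 + 3 = 7, det = 4·3 - (-3)² = 3.
Step 2 — discriminant:
  Δ = trace² - 4·det = 49 - 12 = 37.
Step 3 — eigenvalues:
  λ = (trace ± √Δ)/2 = (7 ± 6.0828)/2,
  λ_1 = 6.5414,  λ_2 = 0.4586.

Step 4 — unit eigenvector for λ_1: solve (Sigma - λ_1 I)v = 0. First row:
  (4 - 6.5414)·v_x + (-3)·v_y = 0, i.e. (-2.5414)·v_x + (-3)·v_y = 0,
  so v ∝ (b, λ_1 - a) = (-3, 2.5414); multiply by -1 so the first entry is positive: u = (3, -2.5414).
  ||u|| = √((3)² + (-2.5414)²) = √(15.4586) ≈ 3.9317,
  v_1 = u/||u|| ≈ (0.763, -0.6464) (||v_1|| = 1).

λ_1 = 6.5414,  λ_2 = 0.4586;  v_1 ≈ (0.763, -0.6464)


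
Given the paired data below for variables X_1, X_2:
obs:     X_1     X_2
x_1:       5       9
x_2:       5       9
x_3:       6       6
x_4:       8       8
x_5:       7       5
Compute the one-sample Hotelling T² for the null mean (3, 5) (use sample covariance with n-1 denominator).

Step 1 — sample mean vector:
  mean(X_1) = (5 + 5 + 6 + 8 + 7) / 5 = 31/5 = 6.2
  mean(X_2) = (9 + 9 + 6 + 8 + 5) / 5 = 37/5 = 7.4
  x̄ = (6.2, 7.4),  deviation x̄ - mu_0 = (6.2, 7.4) - (3, 5) = (3.2, 2.4).

Step 2 — sample covariance matrix, S[i,j] = (1/(n-1)) · Σ_k (x_{k,i} - mean_i) · (x_{k,j} - mean_j), divisor n-1 = 4:
  S[X_1,X_1] = ((-1.2)·(-1.2) + (-1.2)·(-1.2) + (-0.2)·(-0.2) + (1.8)·(1.8) + (0.8)·(0.8)) / 4 = 6.8/4 = 1.7
  S[X_1,X_2] = ((-1.2)·(1.6) + (-1.2)·(1.6) + (-0.2)·(-1.4) + (1.8)·(0.6) + (0.8)·(-2.4)) / 4 = -4.4/4 = -1.1
  S[X_2,X_2] = ((1.6)·(1.6) + (1.6)·(1.6) + (-1.4)·(-1.4) + (0.6)·(0.6) + (-2.4)·(-2.4)) / 4 = 13.2/4 = 3.3
  S = [[1.7, -1.1],
 [-1.1, 3.3]].

Step 3 — invert S. det(S) = 1.7·3.3 - (-1.1)² = 4.4.
  S^{-1} = (1/det) · [[d, -b], [-b, a]] = [[0.75, 0.25],
 [0.25, 0.3864]].

Step 4 — quadratic form (x̄ - mu_0)^T · S^{-1} · (x̄ - mu_0):
  S^{-1} · (x̄ - mu_0) = (3, 1.7273),
  (x̄ - mu_0)^T · [...] = (3.2)·(3) + (2.4)·(1.7273) = 13.7455.

Step 5 — scale by n: T² = 5 · 13.7455 = 68.7273.

T² ≈ 68.7273


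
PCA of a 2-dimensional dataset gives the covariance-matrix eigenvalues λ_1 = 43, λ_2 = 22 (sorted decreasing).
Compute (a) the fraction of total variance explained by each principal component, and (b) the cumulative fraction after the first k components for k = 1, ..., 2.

Step 1 — total variance = trace(Sigma) = Σ λ_i = 43 + 22 = 65.

Step 2 — fraction explained by component i = λ_i / Σ λ:
  PC1: 43/65 = 0.6615
  PC2: 22/65 = 0.3385

Step 3 — cumulative fraction after k components = (λ_1 + ... + λ_k) / Σ λ:
  k = 1: 43/65 = 0.6615
  k = 2: (43 + 22)/65 = 65/65 = 1

Summary (fraction, with percent):

explained: PC1 0.6615 (66.15%), PC2 0.3385 (33.85%);  cumulative: 0.6615, 1


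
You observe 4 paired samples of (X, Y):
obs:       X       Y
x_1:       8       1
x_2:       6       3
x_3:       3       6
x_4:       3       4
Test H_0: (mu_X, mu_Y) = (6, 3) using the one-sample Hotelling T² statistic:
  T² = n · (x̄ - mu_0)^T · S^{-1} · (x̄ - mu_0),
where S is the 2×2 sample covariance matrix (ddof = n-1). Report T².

Step 1 — sample mean vector:
  mean(X) = (8 + 6 + 3 + 3) / 4 = 20/4 = 5
  mean(Y) = (1 + 3 + 6 + 4) / 4 = 14/4 = 3.5
  x̄ = (5, 3.5),  deviation x̄ - mu_0 = (5, 3.5) - (6, 3) = (-1, 0.5).

Step 2 — sample covariance matrix, S[i,j] = (1/(n-1)) · Σ_k (x_{k,i} - mean_i) · (x_{k,j} - mean_j), divisor n-1 = 3:
  S[X,X] = ((3)·(3) + (1)·(1) + (-2)·(-2) + (-2)·(-2)) / 3 = 18/3 = 6
  S[X,Y] = ((3)·(-2.5) + (1)·(-0.5) + (-2)·(2.5) + (-2)·(0.5)) / 3 = -14/3 = -4.6667
  S[Y,Y] = ((-2.5)·(-2.5) + (-0.5)·(-0.5) + (2.5)·(2.5) + (0.5)·(0.5)) / 3 = 13/3 = 4.3333
  S = [[6, -4.6667],
 [-4.6667, 4.3333]].

Step 3 — invert S. det(S) = 6·4.3333 - (-4.6667)² = 4.2222.
  S^{-1} = (1/det) · [[d, -b], [-b, a]] = [[1.0263, 1.1053],
 [1.1053, 1.4211]].

Step 4 — quadratic form (x̄ - mu_0)^T · S^{-1} · (x̄ - mu_0):
  S^{-1} · (x̄ - mu_0) = (-0.4737, -0.3947),
  (x̄ - mu_0)^T · [...] = (-1)·(-0.4737) + (0.5)·(-0.3947) = 0.2763.

Step 5 — scale by n: T² = 4 · 0.2763 = 1.1053.

T² ≈ 1.1053


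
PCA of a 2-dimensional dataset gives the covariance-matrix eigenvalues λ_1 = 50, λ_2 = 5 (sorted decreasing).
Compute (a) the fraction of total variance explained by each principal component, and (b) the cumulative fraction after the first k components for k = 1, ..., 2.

Step 1 — total variance = trace(Sigma) = Σ λ_i = 50 + 5 = 55.

Step 2 — fraction explained by component i = λ_i / Σ λ:
  PC1: 50/55 = 0.9091
  PC2: 5/55 = 0.0909

Step 3 — cumulative fraction after k components = (λ_1 + ... + λ_k) / Σ λ:
  k = 1: 50/55 = 0.9091
  k = 2: (50 + 5)/55 = 55/55 = 1

Summary (fraction, with percent):

explained: PC1 0.9091 (90.91%), PC2 0.0909 (9.09%);  cumulative: 0.9091, 1


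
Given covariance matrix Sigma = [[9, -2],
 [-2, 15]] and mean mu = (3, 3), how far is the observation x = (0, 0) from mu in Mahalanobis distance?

Step 1 — centre the observation: (x - mu) = (-3, -3).

Step 2 — invert Sigma. det(Sigma) = 9·15 - (-2)² = 131.
  Sigma^{-1} = (1/det) · [[d, -b], [-b, a]] = [[0.1145, 0.0153],
 [0.0153, 0.0687]].

Step 3 — form the quadratic (x - mu)^T · Sigma^{-1} · (x - mu):
  Sigma^{-1} · (x - mu) = (-0.3893, -0.2519).
  (x - mu)^T · [Sigma^{-1} · (x - mu)] = (-3)·(-0.3893) + (-3)·(-0.2519) = 1.9237.

Step 4 — take square root: d = √(1.9237) ≈ 1.387.

d(x, mu) = √(1.9237) ≈ 1.387


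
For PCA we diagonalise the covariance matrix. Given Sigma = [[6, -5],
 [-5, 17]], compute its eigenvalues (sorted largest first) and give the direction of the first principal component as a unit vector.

Step 1 — characteristic polynomial of 2×2 Sigma:
  det(Sigma - λI) = λ² - trace · λ + det = 0.
  trace = 6 + 17 = 23, det = 6·17 - (-5)² = 77.
Step 2 — discriminant:
  Δ = trace² - 4·det = 529 - 308 = 221.
Step 3 — eigenvalues:
  λ = (trace ± √Δ)/2 = (23 ± 14.8661)/2,
  λ_1 = 18.933,  λ_2 = 4.067.

Step 4 — unit eigenvector for λ_1: solve (Sigma - λ_1 I)v = 0. First row:
  (6 - 18.933)·v_x + (-5)·v_y = 0, i.e. (-12.933)·v_x + (-5)·v_y = 0,
  so v ∝ (b, λ_1 - a) = (-5, 12.933); multiply by -1 so the first entry is positive: u = (5, -12.933).
  ||u|| = √((5)² + (-12.933)²) = √(192.2634) ≈ 13.8659,
  v_1 = u/||u|| ≈ (0.3606, -0.9327) (||v_1|| = 1).

λ_1 = 18.933,  λ_2 = 4.067;  v_1 ≈ (0.3606, -0.9327)


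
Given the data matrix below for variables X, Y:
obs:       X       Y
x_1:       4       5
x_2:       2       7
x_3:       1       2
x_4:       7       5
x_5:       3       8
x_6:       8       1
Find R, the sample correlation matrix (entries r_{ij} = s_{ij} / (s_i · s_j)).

Step 1 — column means:
  mean(X) = (4 + 2 + 1 + 7 + 3 + 8) / 6 = 25/6 = 4.1667
  mean(Y) = (5 + 7 + 2 + 5 + 8 + 1) / 6 = 28/6 = 4.6667

Step 2 — sample variances and covariances s[i,j] = (1/(n-1)) · Σ_k (x_{k,i} - mean_i) · (x_{k,j} - mean_j), with n-1 = 5:
  s[X,X] = ((-0.1667)·(-0.1667) + (-2.1667)·(-2.1667) + (-3.1667)·(-3.1667) + (2.8333)·(2.8333) + (-1.1667)·(-1.1667) + (3.8333)·(3.8333)) / 5 = 38.8333/5 = 7.7667
  s[X,Y] = ((-0.1667)·(0.3333) + (-2.1667)·(2.3333) + (-3.1667)·(-2.6667) + (2.8333)·(0.3333) + (-1.1667)·(3.3333) + (3.8333)·(-3.6667)) / 5 = -13.6667/5 = -2.7333
  s[Y,Y] = ((0.3333)·(0.3333) + (2.3333)·(2.3333) + (-2.6667)·(-2.6667) + (0.3333)·(0.3333) + (3.3333)·(3.3333) + (-3.6667)·(-3.6667)) / 5 = 37.3333/5 = 7.4667
  Sample standard deviations s_i = √(s[i,i]):
  s(X) = √(7.7667) = 2.7869
  s(Y) = √(7.4667) = 2.7325

Step 3 — r_{ij} = s_{ij} / (s_i · s_j):
  r[X,X] = 1 (diagonal).
  r[X,Y] = -2.7333 / (2.7869 · 2.7325) = -2.7333 / 7.6152 = -0.3589
  r[Y,Y] = 1 (diagonal).

R is symmetric with unit diagonal. Assembling:

R = [[1, -0.3589],
 [-0.3589, 1]]


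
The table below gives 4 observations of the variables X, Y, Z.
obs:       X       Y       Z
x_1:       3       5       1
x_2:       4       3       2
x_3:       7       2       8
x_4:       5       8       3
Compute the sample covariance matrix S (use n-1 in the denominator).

Step 1 — column means:
  mean(X) = (3 + 4 + 7 + 5) / 4 = 19/4 = 4.75
  mean(Y) = (5 + 3 + 2 + 8) / 4 = 18/4 = 4.5
  mean(Z) = (1 + 2 + 8 + 3) / 4 = 14/4 = 3.5

Step 2 — sample covariance S[i,j] = (1/(n-1)) · Σ_k (x_{k,i} - mean_i) · (x_{k,j} - mean_j), with n-1 = 3.
  S[X,X] = ((-1.75)·(-1.75) + (-0.75)·(-0.75) + (2.25)·(2.25) + (0.25)·(0.25)) / 3 = 8.75/3 = 2.9167
  S[X,Y] = ((-1.75)·(0.5) + (-0.75)·(-1.5) + (2.25)·(-2.5) + (0.25)·(3.5)) / 3 = -4.5/3 = -1.5
  S[X,Z] = ((-1.75)·(-2.5) + (-0.75)·(-1.5) + (2.25)·(4.5) + (0.25)·(-0.5)) / 3 = 15.5/3 = 5.1667
  S[Y,Y] = ((0.5)·(0.5) + (-1.5)·(-1.5) + (-2.5)·(-2.5) + (3.5)·(3.5)) / 3 = 21/3 = 7
  S[Y,Z] = ((0.5)·(-2.5) + (-1.5)·(-1.5) + (-2.5)·(4.5) + (3.5)·(-0.5)) / 3 = -12/3 = -4
  S[Z,Z] = ((-2.5)·(-2.5) + (-1.5)·(-1.5) + (4.5)·(4.5) + (-0.5)·(-0.5)) / 3 = 29/3 = 9.6667

S is symmetric (S[j,i] = S[i,j]). Assembling:

S = [[2.9167, -1.5, 5.1667],
 [-1.5, 7, -4],
 [5.1667, -4, 9.6667]]


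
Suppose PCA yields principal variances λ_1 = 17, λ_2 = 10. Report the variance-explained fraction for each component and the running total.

Step 1 — total variance = trace(Sigma) = Σ λ_i = 17 + 10 = 27.

Step 2 — fraction explained by component i = λ_i / Σ λ:
  PC1: 17/27 = 0.6296
  PC2: 10/27 = 0.3704

Step 3 — cumulative fraction after k components = (λ_1 + ... + λ_k) / Σ λ:
  k = 1: 17/27 = 0.6296
  k = 2: (17 + 10)/27 = 27/27 = 1

Summary (fraction, with percent):

explained: PC1 0.6296 (62.96%), PC2 0.3704 (37.04%);  cumulative: 0.6296, 1


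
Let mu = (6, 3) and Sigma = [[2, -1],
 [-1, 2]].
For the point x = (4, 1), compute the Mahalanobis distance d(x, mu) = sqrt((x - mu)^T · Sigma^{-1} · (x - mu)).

Step 1 — centre the observation: (x - mu) = (-2, -2).

Step 2 — invert Sigma. det(Sigma) = 2·2 - (-1)² = 3.
  Sigma^{-1} = (1/det) · [[d, -b], [-b, a]] = [[0.6667, 0.3333],
 [0.3333, 0.6667]].

Step 3 — form the quadratic (x - mu)^T · Sigma^{-1} · (x - mu):
  Sigma^{-1} · (x - mu) = (-2, -2).
  (x - mu)^T · [Sigma^{-1} · (x - mu)] = (-2)·(-2) + (-2)·(-2) = 8.

Step 4 — take square root: d = √(8) ≈ 2.8284.

d(x, mu) = √(8) ≈ 2.8284


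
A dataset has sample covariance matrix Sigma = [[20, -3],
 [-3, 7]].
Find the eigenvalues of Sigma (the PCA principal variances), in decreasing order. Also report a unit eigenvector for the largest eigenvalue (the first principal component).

Step 1 — characteristic polynomial of 2×2 Sigma:
  det(Sigma - λI) = λ² - trace · λ + det = 0.
  trace = 20 + 7 = 27, det = 20·7 - (-3)² = 131.
Step 2 — discriminant:
  Δ = trace² - 4·det = 729 - 524 = 205.
Step 3 — eigenvalues:
  λ = (trace ± √Δ)/2 = (27 ± 14.3178)/2,
  λ_1 = 20.6589,  λ_2 = 6.3411.

Step 4 — unit eigenvector for λ_1: solve (Sigma - λ_1 I)v = 0. First row:
  (20 - 20.6589)·v_x + (-3)·v_y = 0, i.e. (-0.6589)·v_x + (-3)·v_y = 0,
  so v ∝ (b, λ_1 - a) = (-3, 0.6589); multiply by -1 so the first entry is positive: u = (3, -0.6589).
  ||u|| = √((3)² + (-0.6589)²) = √(9.4342) ≈ 3.0715,
  v_1 = u/||u|| ≈ (0.9767, -0.2145) (||v_1|| = 1).

λ_1 = 20.6589,  λ_2 = 6.3411;  v_1 ≈ (0.9767, -0.2145)


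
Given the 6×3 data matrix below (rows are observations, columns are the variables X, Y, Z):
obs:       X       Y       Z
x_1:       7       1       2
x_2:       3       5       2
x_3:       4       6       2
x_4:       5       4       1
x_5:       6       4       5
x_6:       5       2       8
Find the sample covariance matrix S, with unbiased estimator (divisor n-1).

Step 1 — column means:
  mean(X) = (7 + 3 + 4 + 5 + 6 + 5) / 6 = 30/6 = 5
  mean(Y) = (1 + 5 + 6 + 4 + 4 + 2) / 6 = 22/6 = 3.6667
  mean(Z) = (2 + 2 + 2 + 1 + 5 + 8) / 6 = 20/6 = 3.3333

Step 2 — sample covariance S[i,j] = (1/(n-1)) · Σ_k (x_{k,i} - mean_i) · (x_{k,j} - mean_j), with n-1 = 5.
  S[X,X] = ((2)·(2) + (-2)·(-2) + (-1)·(-1) + (0)·(0) + (1)·(1) + (0)·(0)) / 5 = 10/5 = 2
  S[X,Y] = ((2)·(-2.6667) + (-2)·(1.3333) + (-1)·(2.3333) + (0)·(0.3333) + (1)·(0.3333) + (0)·(-1.6667)) / 5 = -10/5 = -2
  S[X,Z] = ((2)·(-1.3333) + (-2)·(-1.3333) + (-1)·(-1.3333) + (0)·(-2.3333) + (1)·(1.6667) + (0)·(4.6667)) / 5 = 3/5 = 0.6
  S[Y,Y] = ((-2.6667)·(-2.6667) + (1.3333)·(1.3333) + (2.3333)·(2.3333) + (0.3333)·(0.3333) + (0.3333)·(0.3333) + (-1.6667)·(-1.6667)) / 5 = 17.3333/5 = 3.4667
  S[Y,Z] = ((-2.6667)·(-1.3333) + (1.3333)·(-1.3333) + (2.3333)·(-1.3333) + (0.3333)·(-2.3333) + (0.3333)·(1.6667) + (-1.6667)·(4.6667)) / 5 = -9.3333/5 = -1.8667
  S[Z,Z] = ((-1.3333)·(-1.3333) + (-1.3333)·(-1.3333) + (-1.3333)·(-1.3333) + (-2.3333)·(-2.3333) + (1.6667)·(1.6667) + (4.6667)·(4.6667)) / 5 = 35.3333/5 = 7.0667

S is symmetric (S[j,i] = S[i,j]). Assembling:

S = [[2, -2, 0.6],
 [-2, 3.4667, -1.8667],
 [0.6, -1.8667, 7.0667]]


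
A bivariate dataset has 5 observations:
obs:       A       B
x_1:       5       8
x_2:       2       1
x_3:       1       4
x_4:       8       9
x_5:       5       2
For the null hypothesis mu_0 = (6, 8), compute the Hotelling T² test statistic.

Step 1 — sample mean vector:
  mean(A) = (5 + 2 + 1 + 8 + 5) / 5 = 21/5 = 4.2
  mean(B) = (8 + 1 + 4 + 9 + 2) / 5 = 24/5 = 4.8
  x̄ = (4.2, 4.8),  deviation x̄ - mu_0 = (4.2, 4.8) - (6, 8) = (-1.8, -3.2).

Step 2 — sample covariance matrix, S[i,j] = (1/(n-1)) · Σ_k (x_{k,i} - mean_i) · (x_{k,j} - mean_j), divisor n-1 = 4:
  S[A,A] = ((0.8)·(0.8) + (-2.2)·(-2.2) + (-3.2)·(-3.2) + (3.8)·(3.8) + (0.8)·(0.8)) / 4 = 30.8/4 = 7.7
  S[A,B] = ((0.8)·(3.2) + (-2.2)·(-3.8) + (-3.2)·(-0.8) + (3.8)·(4.2) + (0.8)·(-2.8)) / 4 = 27.2/4 = 6.8
  S[B,B] = ((3.2)·(3.2) + (-3.8)·(-3.8) + (-0.8)·(-0.8) + (4.2)·(4.2) + (-2.8)·(-2.8)) / 4 = 50.8/4 = 12.7
  S = [[7.7, 6.8],
 [6.8, 12.7]].

Step 3 — invert S. det(S) = 7.7·12.7 - (6.8)² = 51.55.
  S^{-1} = (1/det) · [[d, -b], [-b, a]] = [[0.2464, -0.1319],
 [-0.1319, 0.1494]].

Step 4 — quadratic form (x̄ - mu_0)^T · S^{-1} · (x̄ - mu_0):
  S^{-1} · (x̄ - mu_0) = (-0.0213, -0.2405),
  (x̄ - mu_0)^T · [...] = (-1.8)·(-0.0213) + (-3.2)·(-0.2405) = 0.8081.

Step 5 — scale by n: T² = 5 · 0.8081 = 4.0407.

T² ≈ 4.0407


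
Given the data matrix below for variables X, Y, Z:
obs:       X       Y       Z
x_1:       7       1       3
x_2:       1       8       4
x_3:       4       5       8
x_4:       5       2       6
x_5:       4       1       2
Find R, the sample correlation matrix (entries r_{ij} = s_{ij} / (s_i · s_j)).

Step 1 — column means:
  mean(X) = (7 + 1 + 4 + 5 + 4) / 5 = 21/5 = 4.2
  mean(Y) = (1 + 8 + 5 + 2 + 1) / 5 = 17/5 = 3.4
  mean(Z) = (3 + 4 + 8 + 6 + 2) / 5 = 23/5 = 4.6

Step 2 — sample variances and covariances s[i,j] = (1/(n-1)) · Σ_k (x_{k,i} - mean_i) · (x_{k,j} - mean_j), with n-1 = 4:
  s[X,X] = ((2.8)·(2.8) + (-3.2)·(-3.2) + (-0.2)·(-0.2) + (0.8)·(0.8) + (-0.2)·(-0.2)) / 4 = 18.8/4 = 4.7
  s[X,Y] = ((2.8)·(-2.4) + (-3.2)·(4.6) + (-0.2)·(1.6) + (0.8)·(-1.4) + (-0.2)·(-2.4)) / 4 = -22.4/4 = -5.6
  s[X,Z] = ((2.8)·(-1.6) + (-3.2)·(-0.6) + (-0.2)·(3.4) + (0.8)·(1.4) + (-0.2)·(-2.6)) / 4 = -1.6/4 = -0.4
  s[Y,Y] = ((-2.4)·(-2.4) + (4.6)·(4.6) + (1.6)·(1.6) + (-1.4)·(-1.4) + (-2.4)·(-2.4)) / 4 = 37.2/4 = 9.3
  s[Y,Z] = ((-2.4)·(-1.6) + (4.6)·(-0.6) + (1.6)·(3.4) + (-1.4)·(1.4) + (-2.4)·(-2.6)) / 4 = 10.8/4 = 2.7
  s[Z,Z] = ((-1.6)·(-1.6) + (-0.6)·(-0.6) + (3.4)·(3.4) + (1.4)·(1.4) + (-2.6)·(-2.6)) / 4 = 23.2/4 = 5.8
  Sample standard deviations s_i = √(s[i,i]):
  s(X) = √(4.7) = 2.1679
  s(Y) = √(9.3) = 3.0496
  s(Z) = √(5.8) = 2.4083

Step 3 — r_{ij} = s_{ij} / (s_i · s_j):
  r[X,X] = 1 (diagonal).
  r[X,Y] = -5.6 / (2.1679 · 3.0496) = -5.6 / 6.6114 = -0.847
  r[X,Z] = -0.4 / (2.1679 · 2.4083) = -0.4 / 5.2211 = -0.0766
  r[Y,Y] = 1 (diagonal).
  r[Y,Z] = 2.7 / (3.0496 · 2.4083) = 2.7 / 7.3444 = 0.3676
  r[Z,Z] = 1 (diagonal).

R is symmetric with unit diagonal. Assembling:

R = [[1, -0.847, -0.0766],
 [-0.847, 1, 0.3676],
 [-0.0766, 0.3676, 1]]


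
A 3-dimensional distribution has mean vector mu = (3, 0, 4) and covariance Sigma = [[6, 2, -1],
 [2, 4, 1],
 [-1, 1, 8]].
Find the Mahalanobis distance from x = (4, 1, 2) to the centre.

Step 1 — centre the observation: (x - mu) = (1, 1, -2).

Step 2 — invert Sigma (cofactor / det for 3×3, or solve directly):
  Sigma^{-1} = [[0.2123, -0.1164, 0.0411],
 [-0.1164, 0.3219, -0.0548],
 [0.0411, -0.0548, 0.137]].

Step 3 — form the quadratic (x - mu)^T · Sigma^{-1} · (x - mu):
  Sigma^{-1} · (x - mu) = (0.0137, 0.3151, -0.2877).
  (x - mu)^T · [Sigma^{-1} · (x - mu)] = (1)·(0.0137) + (1)·(0.3151) + (-2)·(-0.2877) = 0.9041.

Step 4 — take square root: d = √(0.9041) ≈ 0.9508.

d(x, mu) = √(0.9041) ≈ 0.9508


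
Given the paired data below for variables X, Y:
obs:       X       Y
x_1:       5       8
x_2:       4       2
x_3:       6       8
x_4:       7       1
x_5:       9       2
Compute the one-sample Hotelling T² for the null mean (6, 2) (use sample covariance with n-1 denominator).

Step 1 — sample mean vector:
  mean(X) = (5 + 4 + 6 + 7 + 9) / 5 = 31/5 = 6.2
  mean(Y) = (8 + 2 + 8 + 1 + 2) / 5 = 21/5 = 4.2
  x̄ = (6.2, 4.2),  deviation x̄ - mu_0 = (6.2, 4.2) - (6, 2) = (0.2, 2.2).

Step 2 — sample covariance matrix, S[i,j] = (1/(n-1)) · Σ_k (x_{k,i} - mean_i) · (x_{k,j} - mean_j), divisor n-1 = 4:
  S[X,X] = ((-1.2)·(-1.2) + (-2.2)·(-2.2) + (-0.2)·(-0.2) + (0.8)·(0.8) + (2.8)·(2.8)) / 4 = 14.8/4 = 3.7
  S[X,Y] = ((-1.2)·(3.8) + (-2.2)·(-2.2) + (-0.2)·(3.8) + (0.8)·(-3.2) + (2.8)·(-2.2)) / 4 = -9.2/4 = -2.3
  S[Y,Y] = ((3.8)·(3.8) + (-2.2)·(-2.2) + (3.8)·(3.8) + (-3.2)·(-3.2) + (-2.2)·(-2.2)) / 4 = 48.8/4 = 12.2
  S = [[3.7, -2.3],
 [-2.3, 12.2]].

Step 3 — invert S. det(S) = 3.7·12.2 - (-2.3)² = 39.85.
  S^{-1} = (1/det) · [[d, -b], [-b, a]] = [[0.3061, 0.0577],
 [0.0577, 0.0928]].

Step 4 — quadratic form (x̄ - mu_0)^T · S^{-1} · (x̄ - mu_0):
  S^{-1} · (x̄ - mu_0) = (0.1882, 0.2158),
  (x̄ - mu_0)^T · [...] = (0.2)·(0.1882) + (2.2)·(0.2158) = 0.5124.

Step 5 — scale by n: T² = 5 · 0.5124 = 2.5621.

T² ≈ 2.5621


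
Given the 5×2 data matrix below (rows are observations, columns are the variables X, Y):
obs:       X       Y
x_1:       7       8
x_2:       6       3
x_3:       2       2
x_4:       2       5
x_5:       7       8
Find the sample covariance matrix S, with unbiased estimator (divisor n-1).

Step 1 — column means:
  mean(X) = (7 + 6 + 2 + 2 + 7) / 5 = 24/5 = 4.8
  mean(Y) = (8 + 3 + 2 + 5 + 8) / 5 = 26/5 = 5.2

Step 2 — sample covariance S[i,j] = (1/(n-1)) · Σ_k (x_{k,i} - mean_i) · (x_{k,j} - mean_j), with n-1 = 4.
  S[X,X] = ((2.2)·(2.2) + (1.2)·(1.2) + (-2.8)·(-2.8) + (-2.8)·(-2.8) + (2.2)·(2.2)) / 4 = 26.8/4 = 6.7
  S[X,Y] = ((2.2)·(2.8) + (1.2)·(-2.2) + (-2.8)·(-3.2) + (-2.8)·(-0.2) + (2.2)·(2.8)) / 4 = 19.2/4 = 4.8
  S[Y,Y] = ((2.8)·(2.8) + (-2.2)·(-2.2) + (-3.2)·(-3.2) + (-0.2)·(-0.2) + (2.8)·(2.8)) / 4 = 30.8/4 = 7.7

S is symmetric (S[j,i] = S[i,j]). Assembling:

S = [[6.7, 4.8],
 [4.8, 7.7]]


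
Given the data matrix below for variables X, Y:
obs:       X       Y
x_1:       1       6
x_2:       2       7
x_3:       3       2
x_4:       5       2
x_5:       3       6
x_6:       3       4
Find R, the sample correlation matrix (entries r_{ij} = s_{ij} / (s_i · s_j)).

Step 1 — column means:
  mean(X) = (1 + 2 + 3 + 5 + 3 + 3) / 6 = 17/6 = 2.8333
  mean(Y) = (6 + 7 + 2 + 2 + 6 + 4) / 6 = 27/6 = 4.5

Step 2 — sample variances and covariances s[i,j] = (1/(n-1)) · Σ_k (x_{k,i} - mean_i) · (x_{k,j} - mean_j), with n-1 = 5:
  s[X,X] = ((-1.8333)·(-1.8333) + (-0.8333)·(-0.8333) + (0.1667)·(0.1667) + (2.1667)·(2.1667) + (0.1667)·(0.1667) + (0.1667)·(0.1667)) / 5 = 8.8333/5 = 1.7667
  s[X,Y] = ((-1.8333)·(1.5) + (-0.8333)·(2.5) + (0.1667)·(-2.5) + (2.1667)·(-2.5) + (0.1667)·(1.5) + (0.1667)·(-0.5)) / 5 = -10.5/5 = -2.1
  s[Y,Y] = ((1.5)·(1.5) + (2.5)·(2.5) + (-2.5)·(-2.5) + (-2.5)·(-2.5) + (1.5)·(1.5) + (-0.5)·(-0.5)) / 5 = 23.5/5 = 4.7
  Sample standard deviations s_i = √(s[i,i]):
  s(X) = √(1.7667) = 1.3292
  s(Y) = √(4.7) = 2.1679

Step 3 — r_{ij} = s_{ij} / (s_i · s_j):
  r[X,X] = 1 (diagonal).
  r[X,Y] = -2.1 / (1.3292 · 2.1679) = -2.1 / 2.8816 = -0.7288
  r[Y,Y] = 1 (diagonal).

R is symmetric with unit diagonal. Assembling:

R = [[1, -0.7288],
 [-0.7288, 1]]


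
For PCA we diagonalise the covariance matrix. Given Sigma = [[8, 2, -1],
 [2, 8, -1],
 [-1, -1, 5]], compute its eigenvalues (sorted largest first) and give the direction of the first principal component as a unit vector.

Step 1 — characteristic polynomial p(λ) = det(λI - Sigma) = λ³ - tr·λ² + c_1·λ - det, where tr = trace, c_1 = sum of the principal 2×2 minors, det = det(Sigma):
  tr = 8 + 8 + 5 = 21,
  c_1 = (8·8 - (2)²) + (8·5 - (-1)²) + (8·5 - (-1)²) = 60 + 39 + 39 = 138,
  det = 8·(8·5 - (-1)²) - (2)·((2)·5 - (-1)·(-1)) + (-1)·((2)·(-1) - 8·(-1)) = 8·(39) - (2)·(9) + (-1)·(6) = 288.
  So p(λ) = λ³ - 21λ² + 138λ - 288.
Step 2 — look for an integer root (rational root theorem: any rational root is an integer divisor of 288). Testing λ = 6:
  p(6) = 216 - 756 + 828 - 288 = 0  ✓
  Dividing out (λ - 6): p(λ) = (λ - 6)(λ² - 15λ + 48).
Step 3 — remaining eigenvalues from the quadratic λ² - 15λ + 48 = 0:
  Δ = 15² - 4·48 = 225 - 192 = 33,  λ = (15 ± √33)/2 = (15 ± 5.7446)/2 ≈ 10.3723 or 4.6277.
  Sorted: λ_1 = 10.3723,  λ_2 = 6,  λ_3 = 4.6277  (check: sum = 21 = tr ✓).

Step 4 — unit eigenvector for λ_1 ≈ 10.3723: v spans the null space of (Sigma - λ_1 I), whose rows are
  r_1 = (-2.3723, 2, -1),  r_2 = (2, -2.3723, -1),  r_3 = (-1, -1, -5.3723).
  v is orthogonal to every row, so take v ∝ r_1 × r_2 = ((2)·(-1) - (-1)·(-2.3723), (-1)·(2) - (-2.3723)·(-1), (-2.3723)·(-2.3723) - (2)·(2)) ≈ (-4.3723, -4.3723, 1.6277).
  Rescale (multiply by -1 so the first nonzero entry is positive): u = (4.3723, 4.3723, -1.6277).
  ||u|| = √((4.3723)² + (4.3723)² + (-1.6277)²) = √(40.8832) ≈ 6.394,  v_1 = u/||u|| ≈ (0.6838, 0.6838, -0.2546) (||v_1|| = 1).

λ_1 = 10.3723,  λ_2 = 6,  λ_3 = 4.6277;  v_1 ≈ (0.6838, 0.6838, -0.2546)


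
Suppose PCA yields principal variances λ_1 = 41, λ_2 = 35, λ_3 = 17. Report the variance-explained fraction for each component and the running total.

Step 1 — total variance = trace(Sigma) = Σ λ_i = 41 + 35 + 17 = 93.

Step 2 — fraction explained by component i = λ_i / Σ λ:
  PC1: 41/93 = 0.4409
  PC2: 35/93 = 0.3763
  PC3: 17/93 = 0.1828

Step 3 — cumulative fraction after k components = (λ_1 + ... + λ_k) / Σ λ:
  k = 1: 41/93 = 0.4409
  k = 2: (41 + 35)/93 = 76/93 = 0.8172
  k = 3: (41 + 35 + 17)/93 = 93/93 = 1

Summary (fraction, with percent):

explained: PC1 0.4409 (44.09%), PC2 0.3763 (37.63%), PC3 0.1828 (18.28%);  cumulative: 0.4409, 0.8172, 1


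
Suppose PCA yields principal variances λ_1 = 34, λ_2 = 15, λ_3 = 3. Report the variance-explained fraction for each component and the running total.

Step 1 — total variance = trace(Sigma) = Σ λ_i = 34 + 15 + 3 = 52.

Step 2 — fraction explained by component i = λ_i / Σ λ:
  PC1: 34/52 = 0.6538
  PC2: 15/52 = 0.2885
  PC3: 3/52 = 0.0577

Step 3 — cumulative fraction after k components = (λ_1 + ... + λ_k) / Σ λ:
  k = 1: 34/52 = 0.6538
  k = 2: (34 + 15)/52 = 49/52 = 0.9423
  k = 3: (34 + 15 + 3)/52 = 52/52 = 1

Summary (fraction, with percent):

explained: PC1 0.6538 (65.38%), PC2 0.2885 (28.85%), PC3 0.0577 (5.77%);  cumulative: 0.6538, 0.9423, 1


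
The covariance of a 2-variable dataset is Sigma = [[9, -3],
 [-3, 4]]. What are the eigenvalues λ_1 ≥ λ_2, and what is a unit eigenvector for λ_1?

Step 1 — characteristic polynomial of 2×2 Sigma:
  det(Sigma - λI) = λ² - trace · λ + det = 0.
  trace = 9 + 4 = 13, det = 9·4 - (-3)² = 27.
Step 2 — discriminant:
  Δ = trace² - 4·det = 169 - 108 = 61.
Step 3 — eigenvalues:
  λ = (trace ± √Δ)/2 = (13 ± 7.8102)/2,
  λ_1 = 10.4051,  λ_2 = 2.5949.

Step 4 — unit eigenvector for λ_1: solve (Sigma - λ_1 I)v = 0. First row:
  (9 - 10.4051)·v_x + (-3)·v_y = 0, i.e. (-1.4051)·v_x + (-3)·v_y = 0,
  so v ∝ (b, λ_1 - a) = (-3, 1.4051); multiply by -1 so the first entry is positive: u = (3, -1.4051).
  ||u|| = √((3)² + (-1.4051)²) = √(10.9744) ≈ 3.3128,
  v_1 = u/||u|| ≈ (0.9056, -0.4242) (||v_1|| = 1).

λ_1 = 10.4051,  λ_2 = 2.5949;  v_1 ≈ (0.9056, -0.4242)


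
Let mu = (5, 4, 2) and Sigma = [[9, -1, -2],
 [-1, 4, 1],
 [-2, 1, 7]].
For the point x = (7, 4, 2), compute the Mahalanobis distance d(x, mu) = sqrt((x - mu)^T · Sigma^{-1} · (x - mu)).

Step 1 — centre the observation: (x - mu) = (2, 0, 0).

Step 2 — invert Sigma (cofactor / det for 3×3, or solve directly):
  Sigma^{-1} = [[0.1205, 0.0223, 0.0312],
 [0.0223, 0.2634, -0.0312],
 [0.0312, -0.0313, 0.1562]].

Step 3 — form the quadratic (x - mu)^T · Sigma^{-1} · (x - mu):
  Sigma^{-1} · (x - mu) = (0.2411, 0.0446, 0.0625).
  (x - mu)^T · [Sigma^{-1} · (x - mu)] = (2)·(0.2411) + (0)·(0.0446) + (0)·(0.0625) = 0.4821.

Step 4 — take square root: d = √(0.4821) ≈ 0.6944.

d(x, mu) = √(0.4821) ≈ 0.6944


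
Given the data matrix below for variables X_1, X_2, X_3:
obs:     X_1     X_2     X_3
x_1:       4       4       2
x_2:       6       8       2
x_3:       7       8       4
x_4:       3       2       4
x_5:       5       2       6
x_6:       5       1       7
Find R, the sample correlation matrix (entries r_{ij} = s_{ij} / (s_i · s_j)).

Step 1 — column means:
  mean(X_1) = (4 + 6 + 7 + 3 + 5 + 5) / 6 = 30/6 = 5
  mean(X_2) = (4 + 8 + 8 + 2 + 2 + 1) / 6 = 25/6 = 4.1667
  mean(X_3) = (2 + 2 + 4 + 4 + 6 + 7) / 6 = 25/6 = 4.1667

Step 2 — sample variances and covariances s[i,j] = (1/(n-1)) · Σ_k (x_{k,i} - mean_i) · (x_{k,j} - mean_j), with n-1 = 5:
  s[X_1,X_1] = ((-1)·(-1) + (1)·(1) + (2)·(2) + (-2)·(-2) + (0)·(0) + (0)·(0)) / 5 = 10/5 = 2
  s[X_1,X_2] = ((-1)·(-0.1667) + (1)·(3.8333) + (2)·(3.8333) + (-2)·(-2.1667) + (0)·(-2.1667) + (0)·(-3.1667)) / 5 = 16/5 = 3.2
  s[X_1,X_3] = ((-1)·(-2.1667) + (1)·(-2.1667) + (2)·(-0.1667) + (-2)·(-0.1667) + (0)·(1.8333) + (0)·(2.8333)) / 5 = 0/5 = 0
  s[X_2,X_2] = ((-0.1667)·(-0.1667) + (3.8333)·(3.8333) + (3.8333)·(3.8333) + (-2.1667)·(-2.1667) + (-2.1667)·(-2.1667) + (-3.1667)·(-3.1667)) / 5 = 48.8333/5 = 9.7667
  s[X_2,X_3] = ((-0.1667)·(-2.1667) + (3.8333)·(-2.1667) + (3.8333)·(-0.1667) + (-2.1667)·(-0.1667) + (-2.1667)·(1.8333) + (-3.1667)·(2.8333)) / 5 = -21.1667/5 = -4.2333
  s[X_3,X_3] = ((-2.1667)·(-2.1667) + (-2.1667)·(-2.1667) + (-0.1667)·(-0.1667) + (-0.1667)·(-0.1667) + (1.8333)·(1.8333) + (2.8333)·(2.8333)) / 5 = 20.8333/5 = 4.1667
  Sample standard deviations s_i = √(s[i,i]):
  s(X_1) = √(2) = 1.4142
  s(X_2) = √(9.7667) = 3.1252
  s(X_3) = √(4.1667) = 2.0412

Step 3 — r_{ij} = s_{ij} / (s_i · s_j):
  r[X_1,X_1] = 1 (diagonal).
  r[X_1,X_2] = 3.2 / (1.4142 · 3.1252) = 3.2 / 4.4197 = 0.724
  r[X_1,X_3] = 0 / (1.4142 · 2.0412) = 0 / 2.8868 = 0
  r[X_2,X_2] = 1 (diagonal).
  r[X_2,X_3] = -4.2333 / (3.1252 · 2.0412) = -4.2333 / 6.3792 = -0.6636
  r[X_3,X_3] = 1 (diagonal).

R is symmetric with unit diagonal. Assembling:

R = [[1, 0.724, 0],
 [0.724, 1, -0.6636],
 [0, -0.6636, 1]]


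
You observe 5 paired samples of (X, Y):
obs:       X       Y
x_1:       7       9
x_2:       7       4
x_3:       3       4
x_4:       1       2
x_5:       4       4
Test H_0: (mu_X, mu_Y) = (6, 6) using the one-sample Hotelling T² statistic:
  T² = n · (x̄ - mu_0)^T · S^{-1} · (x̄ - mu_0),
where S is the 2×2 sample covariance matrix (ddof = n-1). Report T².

Step 1 — sample mean vector:
  mean(X) = (7 + 7 + 3 + 1 + 4) / 5 = 22/5 = 4.4
  mean(Y) = (9 + 4 + 4 + 2 + 4) / 5 = 23/5 = 4.6
  x̄ = (4.4, 4.6),  deviation x̄ - mu_0 = (4.4, 4.6) - (6, 6) = (-1.6, -1.4).

Step 2 — sample covariance matrix, S[i,j] = (1/(n-1)) · Σ_k (x_{k,i} - mean_i) · (x_{k,j} - mean_j), divisor n-1 = 4:
  S[X,X] = ((2.6)·(2.6) + (2.6)·(2.6) + (-1.4)·(-1.4) + (-3.4)·(-3.4) + (-0.4)·(-0.4)) / 4 = 27.2/4 = 6.8
  S[X,Y] = ((2.6)·(4.4) + (2.6)·(-0.6) + (-1.4)·(-0.6) + (-3.4)·(-2.6) + (-0.4)·(-0.6)) / 4 = 19.8/4 = 4.95
  S[Y,Y] = ((4.4)·(4.4) + (-0.6)·(-0.6) + (-0.6)·(-0.6) + (-2.6)·(-2.6) + (-0.6)·(-0.6)) / 4 = 27.2/4 = 6.8
  S = [[6.8, 4.95],
 [4.95, 6.8]].

Step 3 — invert S. det(S) = 6.8·6.8 - (4.95)² = 21.7375.
  S^{-1} = (1/det) · [[d, -b], [-b, a]] = [[0.3128, -0.2277],
 [-0.2277, 0.3128]].

Step 4 — quadratic form (x̄ - mu_0)^T · S^{-1} · (x̄ - mu_0):
  S^{-1} · (x̄ - mu_0) = (-0.1817, -0.0736),
  (x̄ - mu_0)^T · [...] = (-1.6)·(-0.1817) + (-1.4)·(-0.0736) = 0.3938.

Step 5 — scale by n: T² = 5 · 0.3938 = 1.9689.

T² ≈ 1.9689


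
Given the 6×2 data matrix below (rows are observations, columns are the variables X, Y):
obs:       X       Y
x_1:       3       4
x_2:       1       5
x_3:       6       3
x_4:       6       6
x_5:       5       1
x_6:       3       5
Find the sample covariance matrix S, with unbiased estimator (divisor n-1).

Step 1 — column means:
  mean(X) = (3 + 1 + 6 + 6 + 5 + 3) / 6 = 24/6 = 4
  mean(Y) = (4 + 5 + 3 + 6 + 1 + 5) / 6 = 24/6 = 4

Step 2 — sample covariance S[i,j] = (1/(n-1)) · Σ_k (x_{k,i} - mean_i) · (x_{k,j} - mean_j), with n-1 = 5.
  S[X,X] = ((-1)·(-1) + (-3)·(-3) + (2)·(2) + (2)·(2) + (1)·(1) + (-1)·(-1)) / 5 = 20/5 = 4
  S[X,Y] = ((-1)·(0) + (-3)·(1) + (2)·(-1) + (2)·(2) + (1)·(-3) + (-1)·(1)) / 5 = -5/5 = -1
  S[Y,Y] = ((0)·(0) + (1)·(1) + (-1)·(-1) + (2)·(2) + (-3)·(-3) + (1)·(1)) / 5 = 16/5 = 3.2

S is symmetric (S[j,i] = S[i,j]). Assembling:

S = [[4, -1],
 [-1, 3.2]]


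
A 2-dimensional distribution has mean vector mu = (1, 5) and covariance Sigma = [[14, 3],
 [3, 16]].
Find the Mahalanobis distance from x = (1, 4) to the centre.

Step 1 — centre the observation: (x - mu) = (0, -1).

Step 2 — invert Sigma. det(Sigma) = 14·16 - (3)² = 215.
  Sigma^{-1} = (1/det) · [[d, -b], [-b, a]] = [[0.0744, -0.014],
 [-0.014, 0.0651]].

Step 3 — form the quadratic (x - mu)^T · Sigma^{-1} · (x - mu):
  Sigma^{-1} · (x - mu) = (0.014, -0.0651).
  (x - mu)^T · [Sigma^{-1} · (x - mu)] = (0)·(0.014) + (-1)·(-0.0651) = 0.0651.

Step 4 — take square root: d = √(0.0651) ≈ 0.2552.

d(x, mu) = √(0.0651) ≈ 0.2552


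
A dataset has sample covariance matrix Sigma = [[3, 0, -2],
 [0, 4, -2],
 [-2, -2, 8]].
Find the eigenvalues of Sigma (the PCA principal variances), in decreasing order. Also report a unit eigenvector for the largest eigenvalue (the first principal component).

Step 1 — characteristic polynomial p(λ) = det(λI - Sigma) = λ³ - tr·λ² + c_1·λ - det, where tr = trace, c_1 = sum of the principal 2×2 minors, det = det(Sigma):
  tr = 3 + 4 + 8 = 15,
  c_1 = (3·4 - (0)²) + (3·8 - (-2)²) + (4·8 - (-2)²) = 12 + 20 + 28 = 60,
  det = 3·(4·8 - (-2)²) - (0)·((0)·8 - (-2)·(-2)) + (-2)·((0)·(-2) - 4·(-2)) = 3·(28) - (0)·(-4) + (-2)·(8) = 68.
  So p(λ) = λ³ - 15λ² + 60λ - 68.
Step 2 — look for an integer root (rational root theorem: any rational root is an integer divisor of 68). Testing λ = 2:
  p(2) = 8 - 60 + 120 - 68 = 0  ✓
  Dividing out (λ - 2): p(λ) = (λ - 2)(λ² - 13λ + 34).
Step 3 — remaining eigenvalues from the quadratic λ² - 13λ + 34 = 0:
  Δ = 13² - 4·34 = 169 - 136 = 33,  λ = (13 ± √33)/2 = (13 ± 5.7446)/2 ≈ 9.3723 or 3.6277.
  Sorted: λ_1 = 9.3723,  λ_2 = 3.6277,  λ_3 = 2  (check: sum = 15 = tr ✓).

Step 4 — unit eigenvector for λ_1 ≈ 9.3723: v spans the null space of (Sigma - λ_1 I), whose rows are
  r_1 = (-6.3723, 0, -2),  r_2 = (0, -5.3723, -2),  r_3 = (-2, -2, -1.3723).
  v is orthogonal to every row, so take v ∝ r_1 × r_2 = ((0)·(-2) - (-2)·(-5.3723), (-2)·(0) - (-6.3723)·(-2), (-6.3723)·(-5.3723) - (0)·(0)) ≈ (-10.7446, -12.7446, 34.2337).
  Rescale (multiply by -1 so the first nonzero entry is positive): u = (10.7446, 12.7446, -34.2337).
  ||u|| = √((10.7446)² + (12.7446)² + (-34.2337)²) = √(1449.8149) ≈ 38.0764,  v_1 = u/||u|| ≈ (0.2822, 0.3347, -0.8991) (||v_1|| = 1).

λ_1 = 9.3723,  λ_2 = 3.6277,  λ_3 = 2;  v_1 ≈ (0.2822, 0.3347, -0.8991)


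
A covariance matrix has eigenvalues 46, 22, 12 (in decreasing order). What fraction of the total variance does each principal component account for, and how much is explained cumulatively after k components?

Step 1 — total variance = trace(Sigma) = Σ λ_i = 46 + 22 + 12 = 80.

Step 2 — fraction explained by component i = λ_i / Σ λ:
  PC1: 46/80 = 0.575
  PC2: 22/80 = 0.275
  PC3: 12/80 = 0.15

Step 3 — cumulative fraction after k components = (λ_1 + ... + λ_k) / Σ λ:
  k = 1: 46/80 = 0.575
  k = 2: (46 + 22)/80 = 68/80 = 0.85
  k = 3: (46 + 22 + 12)/80 = 80/80 = 1

Summary (fraction, with percent):

explained: PC1 0.575 (57.5%), PC2 0.275 (27.5%), PC3 0.15 (15%);  cumulative: 0.575, 0.85, 1


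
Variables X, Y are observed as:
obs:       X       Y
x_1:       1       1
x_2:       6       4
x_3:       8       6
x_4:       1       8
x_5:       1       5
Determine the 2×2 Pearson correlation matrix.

Step 1 — column means:
  mean(X) = (1 + 6 + 8 + 1 + 1) / 5 = 17/5 = 3.4
  mean(Y) = (1 + 4 + 6 + 8 + 5) / 5 = 24/5 = 4.8

Step 2 — sample variances and covariances s[i,j] = (1/(n-1)) · Σ_k (x_{k,i} - mean_i) · (x_{k,j} - mean_j), with n-1 = 4:
  s[X,X] = ((-2.4)·(-2.4) + (2.6)·(2.6) + (4.6)·(4.6) + (-2.4)·(-2.4) + (-2.4)·(-2.4)) / 4 = 45.2/4 = 11.3
  s[X,Y] = ((-2.4)·(-3.8) + (2.6)·(-0.8) + (4.6)·(1.2) + (-2.4)·(3.2) + (-2.4)·(0.2)) / 4 = 4.4/4 = 1.1
  s[Y,Y] = ((-3.8)·(-3.8) + (-0.8)·(-0.8) + (1.2)·(1.2) + (3.2)·(3.2) + (0.2)·(0.2)) / 4 = 26.8/4 = 6.7
  Sample standard deviations s_i = √(s[i,i]):
  s(X) = √(11.3) = 3.3615
  s(Y) = √(6.7) = 2.5884

Step 3 — r_{ij} = s_{ij} / (s_i · s_j):
  r[X,X] = 1 (diagonal).
  r[X,Y] = 1.1 / (3.3615 · 2.5884) = 1.1 / 8.7011 = 0.1264
  r[Y,Y] = 1 (diagonal).

R is symmetric with unit diagonal. Assembling:

R = [[1, 0.1264],
 [0.1264, 1]]


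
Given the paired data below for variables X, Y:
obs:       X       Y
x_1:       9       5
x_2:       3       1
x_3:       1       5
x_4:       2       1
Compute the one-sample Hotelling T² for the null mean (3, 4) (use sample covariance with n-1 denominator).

Step 1 — sample mean vector:
  mean(X) = (9 + 3 + 1 + 2) / 4 = 15/4 = 3.75
  mean(Y) = (5 + 1 + 5 + 1) / 4 = 12/4 = 3
  x̄ = (3.75, 3),  deviation x̄ - mu_0 = (3.75, 3) - (3, 4) = (0.75, -1).

Step 2 — sample covariance matrix, S[i,j] = (1/(n-1)) · Σ_k (x_{k,i} - mean_i) · (x_{k,j} - mean_j), divisor n-1 = 3:
  S[X,X] = ((5.25)·(5.25) + (-0.75)·(-0.75) + (-2.75)·(-2.75) + (-1.75)·(-1.75)) / 3 = 38.75/3 = 12.9167
  S[X,Y] = ((5.25)·(2) + (-0.75)·(-2) + (-2.75)·(2) + (-1.75)·(-2)) / 3 = 10/3 = 3.3333
  S[Y,Y] = ((2)·(2) + (-2)·(-2) + (2)·(2) + (-2)·(-2)) / 3 = 16/3 = 5.3333
  S = [[12.9167, 3.3333],
 [3.3333, 5.3333]].

Step 3 — invert S. det(S) = 12.9167·5.3333 - (3.3333)² = 57.7778.
  S^{-1} = (1/det) · [[d, -b], [-b, a]] = [[0.0923, -0.0577],
 [-0.0577, 0.2236]].

Step 4 — quadratic form (x̄ - mu_0)^T · S^{-1} · (x̄ - mu_0):
  S^{-1} · (x̄ - mu_0) = (0.1269, -0.2668),
  (x̄ - mu_0)^T · [...] = (0.75)·(0.1269) + (-1)·(-0.2668) = 0.362.

Step 5 — scale by n: T² = 4 · 0.362 = 1.4481.

T² ≈ 1.4481


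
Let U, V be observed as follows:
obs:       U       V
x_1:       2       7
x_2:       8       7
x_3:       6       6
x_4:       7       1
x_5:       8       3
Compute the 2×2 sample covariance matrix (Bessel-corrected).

Step 1 — column means:
  mean(U) = (2 + 8 + 6 + 7 + 8) / 5 = 31/5 = 6.2
  mean(V) = (7 + 7 + 6 + 1 + 3) / 5 = 24/5 = 4.8

Step 2 — sample covariance S[i,j] = (1/(n-1)) · Σ_k (x_{k,i} - mean_i) · (x_{k,j} - mean_j), with n-1 = 4.
  S[U,U] = ((-4.2)·(-4.2) + (1.8)·(1.8) + (-0.2)·(-0.2) + (0.8)·(0.8) + (1.8)·(1.8)) / 4 = 24.8/4 = 6.2
  S[U,V] = ((-4.2)·(2.2) + (1.8)·(2.2) + (-0.2)·(1.2) + (0.8)·(-3.8) + (1.8)·(-1.8)) / 4 = -11.8/4 = -2.95
  S[V,V] = ((2.2)·(2.2) + (2.2)·(2.2) + (1.2)·(1.2) + (-3.8)·(-3.8) + (-1.8)·(-1.8)) / 4 = 28.8/4 = 7.2

S is symmetric (S[j,i] = S[i,j]). Assembling:

S = [[6.2, -2.95],
 [-2.95, 7.2]]


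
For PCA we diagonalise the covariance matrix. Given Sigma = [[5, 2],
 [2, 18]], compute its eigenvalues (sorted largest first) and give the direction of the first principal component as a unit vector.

Step 1 — characteristic polynomial of 2×2 Sigma:
  det(Sigma - λI) = λ² - trace · λ + det = 0.
  trace = 5 + 18 = 23, det = 5·18 - (2)² = 86.
Step 2 — discriminant:
  Δ = trace² - 4·det = 529 - 344 = 185.
Step 3 — eigenvalues:
  λ = (trace ± √Δ)/2 = (23 ± 13.6015)/2,
  λ_1 = 18.3007,  λ_2 = 4.6993.

Step 4 — unit eigenvector for λ_1: solve (Sigma - λ_1 I)v = 0. First row:
  (5 - 18.3007)·v_x + (2)·v_y = 0, i.e. (-13.3007)·v_x + (2)·v_y = 0,
  so v ∝ (b, λ_1 - a) = (2, 13.3007) = u.
  ||u|| = √((2)² + (13.3007)²) = √(180.9096) ≈ 13.4503,
  v_1 = u/||u|| ≈ (0.1487, 0.9889) (||v_1|| = 1).

λ_1 = 18.3007,  λ_2 = 4.6993;  v_1 ≈ (0.1487, 0.9889)


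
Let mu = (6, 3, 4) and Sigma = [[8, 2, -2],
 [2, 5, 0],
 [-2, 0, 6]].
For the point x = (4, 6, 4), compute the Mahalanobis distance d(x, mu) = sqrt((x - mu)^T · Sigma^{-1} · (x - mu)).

Step 1 — centre the observation: (x - mu) = (-2, 3, 0).

Step 2 — invert Sigma (cofactor / det for 3×3, or solve directly):
  Sigma^{-1} = [[0.1531, -0.0612, 0.051],
 [-0.0612, 0.2245, -0.0204],
 [0.051, -0.0204, 0.1837]].

Step 3 — form the quadratic (x - mu)^T · Sigma^{-1} · (x - mu):
  Sigma^{-1} · (x - mu) = (-0.4898, 0.7959, -0.1633).
  (x - mu)^T · [Sigma^{-1} · (x - mu)] = (-2)·(-0.4898) + (3)·(0.7959) + (0)·(-0.1633) = 3.3673.

Step 4 — take square root: d = √(3.3673) ≈ 1.835.

d(x, mu) = √(3.3673) ≈ 1.835


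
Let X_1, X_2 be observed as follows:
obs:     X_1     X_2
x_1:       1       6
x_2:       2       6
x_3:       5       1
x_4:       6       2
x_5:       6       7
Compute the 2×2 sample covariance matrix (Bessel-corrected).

Step 1 — column means:
  mean(X_1) = (1 + 2 + 5 + 6 + 6) / 5 = 20/5 = 4
  mean(X_2) = (6 + 6 + 1 + 2 + 7) / 5 = 22/5 = 4.4

Step 2 — sample covariance S[i,j] = (1/(n-1)) · Σ_k (x_{k,i} - mean_i) · (x_{k,j} - mean_j), with n-1 = 4.
  S[X_1,X_1] = ((-3)·(-3) + (-2)·(-2) + (1)·(1) + (2)·(2) + (2)·(2)) / 4 = 22/4 = 5.5
  S[X_1,X_2] = ((-3)·(1.6) + (-2)·(1.6) + (1)·(-3.4) + (2)·(-2.4) + (2)·(2.6)) / 4 = -11/4 = -2.75
  S[X_2,X_2] = ((1.6)·(1.6) + (1.6)·(1.6) + (-3.4)·(-3.4) + (-2.4)·(-2.4) + (2.6)·(2.6)) / 4 = 29.2/4 = 7.3

S is symmetric (S[j,i] = S[i,j]). Assembling:

S = [[5.5, -2.75],
 [-2.75, 7.3]]
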